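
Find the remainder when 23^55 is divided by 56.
23

Repeated squaring. Binary of 55 = 110111.
23^1 ≡ 23 (mod 56); 23^2 ≡ 25 (mod 56); 23^4 ≡ 9 (mod 56); 23^8 ≡ 25 (mod 56); 23^16 ≡ 9 (mod 56); 23^32 ≡ 25 (mod 56)
23^55 = 23^1 × 23^2 × 23^4 × 23^16 × 23^32 ≡ 23 (mod 56)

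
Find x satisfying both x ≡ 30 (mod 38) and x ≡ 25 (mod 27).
106

Using Chinese Remainder Theorem:
M = 38 × 27 = 1026
M1 = 27, M2 = 38
y1 = 27^(-1) mod 38 = 31
y2 = 38^(-1) mod 27 = 5
x = (30×27×31 + 25×38×5) mod 1026 = 106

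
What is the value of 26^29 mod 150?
26

Repeated squaring. Binary of 29 = 11101.
26^1 ≡ 26 (mod 150); 26^2 ≡ 76 (mod 150); 26^4 ≡ 76 (mod 150); 26^8 ≡ 76 (mod 150); 26^16 ≡ 76 (mod 150)
26^29 = 26^1 × 26^4 × 26^8 × 26^16 ≡ 26 (mod 150)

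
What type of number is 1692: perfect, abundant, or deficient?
abundant

Proper divisors of 1692: sum = 1 + 2 + 3 + 4 + 6 + 9 + 12 + 18 + ... + 282 + 423 + 564 + 846 (17 divisors) = 2676
Since 2676 > 1692, 1692 is abundant.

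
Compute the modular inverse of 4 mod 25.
19

gcd(4, 25) = 1, so the inverse exists.
Extended Euclidean algorithm on (25, 4):
25 = 6 × 4 + 1  ⟹  1 = (1)·25 + (-6)·4
So (-6)·4 ≡ 1 (mod 25), i.e. 4^(-1) ≡ -6 ≡ 19 (mod 25).
Check: 4 × 19 = 76 ≡ 1 (mod 25)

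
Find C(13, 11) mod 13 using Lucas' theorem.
0

Using Lucas' theorem:
Write n=13 and k=11 in base 13:
n in base 13: [1, 0]
k in base 13: [0, 11]
C(13,11) mod 13 = ∏ C(n_i, k_i) mod 13
Digit binomials (mod 13): C(1,0) = 1; C(0,11) = 0 (k_i > n_i)
Product: 1 × 0 = 0 ≡ 0 (mod 13)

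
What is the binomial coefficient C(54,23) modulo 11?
5

Using Lucas' theorem:
Write n=54 and k=23 in base 11:
n in base 11: [4, 10]
k in base 11: [2, 1]
C(54,23) mod 11 = ∏ C(n_i, k_i) mod 11
Digit binomials (mod 11): C(4,2) = 6; C(10,1) = 10
Product: 6 × 10 = 60 ≡ 5 (mod 11)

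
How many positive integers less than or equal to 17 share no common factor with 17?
16

17 = 17
φ(n) = n × ∏(1 - 1/p) for each prime p dividing n
φ(17) = 17 × (1 - 1/17) = 16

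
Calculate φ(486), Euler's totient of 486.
162

486 = 2 × 3^5
φ(n) = n × ∏(1 - 1/p) for each prime p dividing n
φ(486) = 486 × (1 - 1/2) × (1 - 1/3) = 162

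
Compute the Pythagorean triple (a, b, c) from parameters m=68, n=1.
(4623, 136, 4625)

Euclid's formula: a = m² - n², b = 2mn, c = m² + n²
m = 68, n = 1
a = 68² - 1² = 4624 - 1 = 4623
b = 2 × 68 × 1 = 136
c = 68² + 1² = 4624 + 1 = 4625
Verification: 4623² + 136² = 21372129 + 18496 = 21390625 = 4625² ✓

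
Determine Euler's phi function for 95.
72

95 = 5 × 19
φ(n) = n × ∏(1 - 1/p) for each prime p dividing n
φ(95) = 95 × (1 - 1/5) × (1 - 1/19) = 72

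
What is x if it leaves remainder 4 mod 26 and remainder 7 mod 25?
82

Using Chinese Remainder Theorem:
M = 26 × 25 = 650
M1 = 25, M2 = 26
y1 = 25^(-1) mod 26 = 25
y2 = 26^(-1) mod 25 = 1
x = (4×25×25 + 7×26×1) mod 650 = 82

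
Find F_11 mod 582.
89

Matrix identity: Q^n = [[F_(n+1), F_n], [F_n, F_(n-1)]] with Q = [[1,1],[1,0]].
n = 11 = 1011₂. Square-and-multiply, entries mod 582:
Q^1 = [[1,1],[1,0]]
Q^2 = (Q^1)² = [[2,1],[1,1]]
Q^5 = (Q^2)²·Q = [[8,5],[5,3]]
Q^11 = (Q^5)²·Q = [[144,89],[89,55]]
F_11 mod 582 = Q^11[0][1] = 89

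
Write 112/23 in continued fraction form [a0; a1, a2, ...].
[4; 1, 6, 1, 2]

Euclidean algorithm steps:
112 = 4 × 23 + 20
23 = 1 × 20 + 3
20 = 6 × 3 + 2
3 = 1 × 2 + 1
2 = 2 × 1 + 0
Continued fraction: [4; 1, 6, 1, 2]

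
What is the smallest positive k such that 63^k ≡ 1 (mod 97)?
32

97 is prime, so ord(63) divides φ(97) = 96.
Divisors of 96: 1, 2, 3, 4, 6, 8, 12, 16, 24, 32, 48, 96.
Repeated squaring: 63^1 ≡ 63, 63^2 ≡ 89, 63^4 ≡ 64, 63^8 ≡ 22, 63^16 ≡ 96, 63^32 ≡ 1, 63^64 ≡ 1 (mod 97).
Test 63^d mod 97 for each divisor d in increasing order:
63^1 ≡ 63
63^2 ≡ 89
63^3 = 63^2·63^1 ≡ 78
63^4 ≡ 64
63^6 = 63^4·63^2 ≡ 70
63^8 ≡ 22
63^12 = 63^8·63^4 ≡ 50
63^16 ≡ 96
63^24 = 63^16·63^8 ≡ 75
63^32 ≡ 1  ← first divisor giving 1
The order is 32.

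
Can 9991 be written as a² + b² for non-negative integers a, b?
Not possible

Factorization: 9991 = 97 × 103
By Fermat: n is sum of two squares iff every prime p ≡ 3 (mod 4) appears to even power.
Prime(s) ≡ 3 (mod 4) with odd exponent: [(103, 1)]
Therefore 9991 cannot be expressed as a² + b².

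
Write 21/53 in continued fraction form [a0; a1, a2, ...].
[0; 2, 1, 1, 10]

Euclidean algorithm steps:
21 = 0 × 53 + 21
53 = 2 × 21 + 11
21 = 1 × 11 + 10
11 = 1 × 10 + 1
10 = 10 × 1 + 0
Continued fraction: [0; 2, 1, 1, 10]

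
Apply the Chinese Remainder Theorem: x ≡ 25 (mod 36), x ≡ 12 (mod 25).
637

Using Chinese Remainder Theorem:
M = 36 × 25 = 900
M1 = 25, M2 = 36
y1 = 25^(-1) mod 36 = 13
y2 = 36^(-1) mod 25 = 16
x = (25×25×13 + 12×36×16) mod 900 = 637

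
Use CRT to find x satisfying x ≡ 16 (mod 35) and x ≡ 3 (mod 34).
751

Using Chinese Remainder Theorem:
M = 35 × 34 = 1190
M1 = 34, M2 = 35
y1 = 34^(-1) mod 35 = 34
y2 = 35^(-1) mod 34 = 1
x = (16×34×34 + 3×35×1) mod 1190 = 751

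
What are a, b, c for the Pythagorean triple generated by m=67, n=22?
(4005, 2948, 4973)

Euclid's formula: a = m² - n², b = 2mn, c = m² + n²
m = 67, n = 22
a = 67² - 22² = 4489 - 484 = 4005
b = 2 × 67 × 22 = 2948
c = 67² + 22² = 4489 + 484 = 4973
Verification: 4005² + 2948² = 16040025 + 8690704 = 24730729 = 4973² ✓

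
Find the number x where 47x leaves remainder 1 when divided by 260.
83

gcd(47, 260) = 1, so the inverse exists.
Extended Euclidean algorithm on (260, 47):
260 = 5 × 47 + 25  ⟹  25 = (1)·260 + (-5)·47
47 = 1 × 25 + 22  ⟹  22 = (-1)·260 + (6)·47
25 = 1 × 22 + 3  ⟹  3 = (2)·260 + (-11)·47
22 = 7 × 3 + 1  ⟹  1 = (-15)·260 + (83)·47
So (83)·47 ≡ 1 (mod 260), i.e. 47^(-1) ≡ 83 (mod 260).
Check: 47 × 83 = 3901 ≡ 1 (mod 260)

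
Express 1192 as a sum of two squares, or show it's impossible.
6² + 34² (a=6, b=34)

Factorization: 1192 = 2^3 × 149
By Fermat: n is sum of two squares iff every prime p ≡ 3 (mod 4) appears to even power.
All primes ≡ 3 (mod 4) appear to even power.
Search a = 0, 1, 2, … for 1192 - a² a perfect square: first hit at a = 6: 1192 - 36 = 1156 = 34².
1192 = 6² + 34² = 36 + 1156 ✓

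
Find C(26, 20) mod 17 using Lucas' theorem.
16

Using Lucas' theorem:
Write n=26 and k=20 in base 17:
n in base 17: [1, 9]
k in base 17: [1, 3]
C(26,20) mod 17 = ∏ C(n_i, k_i) mod 17
Digit binomials (mod 17): C(1,1) = 1; C(9,3) = 84 ≡ 16
Product: 1 × 16 = 16 ≡ 16 (mod 17)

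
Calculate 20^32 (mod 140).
120

Repeated squaring. Binary of 32 = 100000.
20^1 ≡ 20 (mod 140); 20^2 ≡ 120 (mod 140); 20^4 ≡ 120 (mod 140); 20^8 ≡ 120 (mod 140); 20^16 ≡ 120 (mod 140); 20^32 ≡ 120 (mod 140)
20^32 = 20^32 ≡ 120 (mod 140)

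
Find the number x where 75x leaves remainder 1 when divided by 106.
41

gcd(75, 106) = 1, so the inverse exists.
Extended Euclidean algorithm on (106, 75):
106 = 1 × 75 + 31  ⟹  31 = (1)·106 + (-1)·75
75 = 2 × 31 + 13  ⟹  13 = (-2)·106 + (3)·75
31 = 2 × 13 + 5  ⟹  5 = (5)·106 + (-7)·75
13 = 2 × 5 + 3  ⟹  3 = (-12)·106 + (17)·75
5 = 1 × 3 + 2  ⟹  2 = (17)·106 + (-24)·75
3 = 1 × 2 + 1  ⟹  1 = (-29)·106 + (41)·75
So (41)·75 ≡ 1 (mod 106), i.e. 75^(-1) ≡ 41 (mod 106).
Check: 75 × 41 = 3075 ≡ 1 (mod 106)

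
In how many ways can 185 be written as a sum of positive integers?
1071823774337

p(n) counts ways to write n as a sum of positive integers (order ignored).
Euler's pentagonal recurrence: p(k) = p(k-1) + p(k-2) - p(k-5) - p(k-7) + p(k-12) + p(k-15) - ... (offsets j(3j∓1)/2, signs ++--, p(0)=1, p(<0)=0).
DP table for k = 0..184: p(0)=1, p(1)=1, p(2)=2, p(3)=3, p(4)=5, p(5)=7, p(6)=11, p(7)=15, p(8)=22, p(9)=30, p(10)=42, p(11)=56, p(12)=77, p(13)=101, p(14)=135, p(15)=176, p(16)=231, p(17)=297, p(18)=385, p(19)=490, p(20)=627, p(21)=792, p(22)=1002, p(23)=1255, p(24)=1575, p(25)=1958, p(26)=2436, p(27)=3010, p(28)=3718, p(29)=4565, p(30)=5604, p(31)=6842, p(32)=8349, p(33)=10143, p(34)=12310, p(35)=14883, p(36)=17977, p(37)=21637, p(38)=26015, p(39)=31185, p(40)=37338, p(41)=44583, p(42)=53174, p(43)=63261, p(44)=75175, p(45)=89134, p(46)=105558, p(47)=124754, p(48)=147273, p(49)=173525, p(50)=204226, p(51)=239943, p(52)=281589, p(53)=329931, p(54)=386155, p(55)=451276, p(56)=526823, p(57)=614154, p(58)=715220, p(59)=831820, p(60)=966467, p(61)=1121505, p(62)=1300156, p(63)=1505499, p(64)=1741630, p(65)=2012558, p(66)=2323520, p(67)=2679689, p(68)=3087735, p(69)=3554345, p(70)=4087968, p(71)=4697205, p(72)=5392783, p(73)=6185689, p(74)=7089500, p(75)=8118264, p(76)=9289091, p(77)=10619863, p(78)=12132164, p(79)=13848650, p(80)=15796476, p(81)=18004327, p(82)=20506255, p(83)=23338469, p(84)=26543660, p(85)=30167357, p(86)=34262962, p(87)=38887673, p(88)=44108109, p(89)=49995925, p(90)=56634173, p(91)=64112359, p(92)=72533807, p(93)=82010177, p(94)=92669720, p(95)=104651419, p(96)=118114304, p(97)=133230930, p(98)=150198136, p(99)=169229875, p(100)=190569292, p(101)=214481126, p(102)=241265379, p(103)=271248950, p(104)=304801365, p(105)=342325709, p(106)=384276336, p(107)=431149389, p(108)=483502844, p(109)=541946240, p(110)=607163746, p(111)=679903203, p(112)=761002156, p(113)=851376628, p(114)=952050665, p(115)=1064144451, p(116)=1188908248, p(117)=1327710076, p(118)=1482074143, p(119)=1653668665, p(120)=1844349560, p(121)=2056148051, p(122)=2291320912, p(123)=2552338241, p(124)=2841940500, p(125)=3163127352, p(126)=3519222692, p(127)=3913864295, p(128)=4351078600, p(129)=4835271870, p(130)=5371315400, p(131)=5964539504, p(132)=6620830889, p(133)=7346629512, p(134)=8149040695, p(135)=9035836076, p(136)=10015581680, p(137)=11097645016, p(138)=12292341831, p(139)=13610949895, p(140)=15065878135, p(141)=16670689208, p(142)=18440293320, p(143)=20390982757, p(144)=22540654445, p(145)=24908858009, p(146)=27517052599, p(147)=30388671978, p(148)=33549419497, p(149)=37027355200, p(150)=40853235313, p(151)=45060624582, p(152)=49686288421, p(153)=54770336324, p(154)=60356673280, p(155)=66493182097, p(156)=73232243759, p(157)=80630964769, p(158)=88751778802, p(159)=97662728555, p(160)=107438159466, p(161)=118159068427, p(162)=129913904637, p(163)=142798995930, p(164)=156919475295, p(165)=172389800255, p(166)=189334822579, p(167)=207890420102, p(168)=228204732751, p(169)=250438925115, p(170)=274768617130, p(171)=301384802048, p(172)=330495499613, p(173)=362326859895, p(174)=397125074750, p(175)=435157697830, p(176)=476715857290, p(177)=522115831195, p(178)=571701605655, p(179)=625846753120, p(180)=684957390936, p(181)=749474411781, p(182)=819876908323, p(183)=896684817527, p(184)=980462880430.
Final step: p(185) = p(184) + p(183) - p(180) - p(178) + p(173) + p(170) - p(163) - p(159) + p(150) + p(145) - p(134) - p(128) + p(115) + p(108) - p(93) - p(85) + p(68) + p(59) - p(40) - p(30) + p(9)
= 980462880430 + 896684817527 - 684957390936 - 571701605655 + 362326859895 + 274768617130 - 142798995930 - 97662728555 + 40853235313 + 24908858009 - 8149040695 - 4351078600 + 1064144451 + 483502844 - 82010177 - 30167357 + 3087735 + 831820 - 37338 - 5604 + 30
= 1071823774337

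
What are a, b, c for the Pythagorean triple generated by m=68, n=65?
(399, 8840, 8849)

Euclid's formula: a = m² - n², b = 2mn, c = m² + n²
m = 68, n = 65
a = 68² - 65² = 4624 - 4225 = 399
b = 2 × 68 × 65 = 8840
c = 68² + 65² = 4624 + 4225 = 8849
Verification: 399² + 8840² = 159201 + 78145600 = 78304801 = 8849² ✓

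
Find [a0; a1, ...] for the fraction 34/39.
[0; 1, 6, 1, 4]

Euclidean algorithm steps:
34 = 0 × 39 + 34
39 = 1 × 34 + 5
34 = 6 × 5 + 4
5 = 1 × 4 + 1
4 = 4 × 1 + 0
Continued fraction: [0; 1, 6, 1, 4]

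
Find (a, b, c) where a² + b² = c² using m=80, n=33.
(5311, 5280, 7489)

Euclid's formula: a = m² - n², b = 2mn, c = m² + n²
m = 80, n = 33
a = 80² - 33² = 6400 - 1089 = 5311
b = 2 × 80 × 33 = 5280
c = 80² + 33² = 6400 + 1089 = 7489
Verification: 5311² + 5280² = 28206721 + 27878400 = 56085121 = 7489² ✓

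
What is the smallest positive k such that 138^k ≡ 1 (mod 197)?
98

197 is prime, so ord(138) divides φ(197) = 196.
Divisors of 196: 1, 2, 4, 7, 14, 28, 49, 98, 196.
Repeated squaring: 138^1 ≡ 138, 138^2 ≡ 132, 138^4 ≡ 88, 138^8 ≡ 61, 138^16 ≡ 175, 138^32 ≡ 90, 138^64 ≡ 23, 138^128 ≡ 135 (mod 197).
Test 138^d mod 197 for each divisor d in increasing order:
138^1 ≡ 138
138^2 ≡ 132
138^4 ≡ 88
138^7 = 138^4·138^2·138^1 ≡ 19
138^14 = 138^8·138^4·138^2 ≡ 164
138^28 = 138^16·138^8·138^4 ≡ 104
138^49 = 138^32·138^16·138^1 ≡ 196
138^98 = 138^64·138^32·138^2 ≡ 1  ← first divisor giving 1
The order is 98.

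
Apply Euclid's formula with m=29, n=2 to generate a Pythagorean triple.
(837, 116, 845)

Euclid's formula: a = m² - n², b = 2mn, c = m² + n²
m = 29, n = 2
a = 29² - 2² = 841 - 4 = 837
b = 2 × 29 × 2 = 116
c = 29² + 2² = 841 + 4 = 845
Verification: 837² + 116² = 700569 + 13456 = 714025 = 845² ✓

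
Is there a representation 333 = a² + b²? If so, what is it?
3² + 18² (a=3, b=18)

Factorization: 333 = 3^2 × 37
By Fermat: n is sum of two squares iff every prime p ≡ 3 (mod 4) appears to even power.
All primes ≡ 3 (mod 4) appear to even power.
Search a = 0, 1, 2, … for 333 - a² a perfect square: first hit at a = 3: 333 - 9 = 324 = 18².
333 = 3² + 18² = 9 + 324 ✓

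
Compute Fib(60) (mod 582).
564

Matrix identity: Q^n = [[F_(n+1), F_n], [F_n, F_(n-1)]] with Q = [[1,1],[1,0]].
n = 60 = 111100₂. Square-and-multiply, entries mod 582:
Q^1 = [[1,1],[1,0]]
Q^3 = (Q^1)²·Q = [[3,2],[2,1]]
Q^7 = (Q^3)²·Q = [[21,13],[13,8]]
Q^15 = (Q^7)²·Q = [[405,28],[28,377]]
Q^30 = (Q^15)² = [[103,362],[362,323]]
Q^60 = (Q^30)² = [[227,564],[564,245]]
F_60 mod 582 = Q^60[0][1] = 564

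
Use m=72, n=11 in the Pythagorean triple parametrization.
(5063, 1584, 5305)

Euclid's formula: a = m² - n², b = 2mn, c = m² + n²
m = 72, n = 11
a = 72² - 11² = 5184 - 121 = 5063
b = 2 × 72 × 11 = 1584
c = 72² + 11² = 5184 + 121 = 5305
Verification: 5063² + 1584² = 25633969 + 2509056 = 28143025 = 5305² ✓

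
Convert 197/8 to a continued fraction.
[24; 1, 1, 1, 2]

Euclidean algorithm steps:
197 = 24 × 8 + 5
8 = 1 × 5 + 3
5 = 1 × 3 + 2
3 = 1 × 2 + 1
2 = 2 × 1 + 0
Continued fraction: [24; 1, 1, 1, 2]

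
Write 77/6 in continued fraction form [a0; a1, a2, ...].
[12; 1, 5]

Euclidean algorithm steps:
77 = 12 × 6 + 5
6 = 1 × 5 + 1
5 = 5 × 1 + 0
Continued fraction: [12; 1, 5]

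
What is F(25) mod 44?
5

Matrix identity: Q^n = [[F_(n+1), F_n], [F_n, F_(n-1)]] with Q = [[1,1],[1,0]].
n = 25 = 11001₂. Square-and-multiply, entries mod 44:
Q^1 = [[1,1],[1,0]]
Q^3 = (Q^1)²·Q = [[3,2],[2,1]]
Q^6 = (Q^3)² = [[13,8],[8,5]]
Q^12 = (Q^6)² = [[13,12],[12,1]]
Q^25 = (Q^12)²·Q = [[41,5],[5,36]]
F_25 mod 44 = Q^25[0][1] = 5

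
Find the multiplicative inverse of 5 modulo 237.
95

gcd(5, 237) = 1, so the inverse exists.
Extended Euclidean algorithm on (237, 5):
237 = 47 × 5 + 2  ⟹  2 = (1)·237 + (-47)·5
5 = 2 × 2 + 1  ⟹  1 = (-2)·237 + (95)·5
So (95)·5 ≡ 1 (mod 237), i.e. 5^(-1) ≡ 95 (mod 237).
Check: 5 × 95 = 475 ≡ 1 (mod 237)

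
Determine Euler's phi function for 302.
150

302 = 2 × 151
φ(n) = n × ∏(1 - 1/p) for each prime p dividing n
φ(302) = 302 × (1 - 1/2) × (1 - 1/151) = 150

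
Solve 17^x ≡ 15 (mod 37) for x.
7

Baby-step giant-step with step n = ⌈√37⌉ = 7.
Baby steps 17^j mod 37 (j:value) for j=0..6: 0:1, 1:17, 2:30, 3:29, 4:12, 5:19, 6:27.
Giant-step multiplier: 17^(-7) ≡ 17^(36-7) = 17^29 ≡ 5 (mod 37).
Giant steps γ_i = 15·5^i mod 37: γ_0=15, γ_1=1 (in table at j=0).
x = i·n + j = 1·7 + 0 = 7.
Check: 17^7 ≡ 15 (mod 37).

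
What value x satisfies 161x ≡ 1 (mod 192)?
161

gcd(161, 192) = 1, so the inverse exists.
Extended Euclidean algorithm on (192, 161):
192 = 1 × 161 + 31  ⟹  31 = (1)·192 + (-1)·161
161 = 5 × 31 + 6  ⟹  6 = (-5)·192 + (6)·161
31 = 5 × 6 + 1  ⟹  1 = (26)·192 + (-31)·161
So (-31)·161 ≡ 1 (mod 192), i.e. 161^(-1) ≡ -31 ≡ 161 (mod 192).
Check: 161 × 161 = 25921 ≡ 1 (mod 192)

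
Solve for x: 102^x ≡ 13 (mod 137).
81

Baby-step giant-step with step n = ⌈√137⌉ = 12.
Baby steps 102^j mod 137 (j:value) for j=0..11: 0:1, 1:102, 2:129, 3:6, 4:64, 5:89, 6:36, 7:110, 8:123, 9:79, 10:112, 11:53.
Giant-step multiplier: 102^(-12) ≡ 102^(136-12) = 102^124 ≡ 87 (mod 137).
Giant steps γ_i = 13·87^i mod 137: γ_0=13, γ_1=35, γ_2=31, γ_3=94, γ_4=95, γ_5=45, γ_6=79 (in table at j=9).
x = i·n + j = 6·12 + 9 = 81.
Check: 102^81 ≡ 13 (mod 137).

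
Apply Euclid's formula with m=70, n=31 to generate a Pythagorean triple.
(3939, 4340, 5861)

Euclid's formula: a = m² - n², b = 2mn, c = m² + n²
m = 70, n = 31
a = 70² - 31² = 4900 - 961 = 3939
b = 2 × 70 × 31 = 4340
c = 70² + 31² = 4900 + 961 = 5861
Verification: 3939² + 4340² = 15515721 + 18835600 = 34351321 = 5861² ✓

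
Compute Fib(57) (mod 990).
772

Matrix identity: Q^n = [[F_(n+1), F_n], [F_n, F_(n-1)]] with Q = [[1,1],[1,0]].
n = 57 = 111001₂. Square-and-multiply, entries mod 990:
Q^1 = [[1,1],[1,0]]
Q^3 = (Q^1)²·Q = [[3,2],[2,1]]
Q^7 = (Q^3)²·Q = [[21,13],[13,8]]
Q^14 = (Q^7)² = [[610,377],[377,233]]
Q^28 = (Q^14)² = [[419,21],[21,398]]
Q^57 = (Q^28)²·Q = [[109,772],[772,327]]
F_57 mod 990 = Q^57[0][1] = 772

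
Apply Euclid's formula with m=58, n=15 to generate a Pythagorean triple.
(3139, 1740, 3589)

Euclid's formula: a = m² - n², b = 2mn, c = m² + n²
m = 58, n = 15
a = 58² - 15² = 3364 - 225 = 3139
b = 2 × 58 × 15 = 1740
c = 58² + 15² = 3364 + 225 = 3589
Verification: 3139² + 1740² = 9853321 + 3027600 = 12880921 = 3589² ✓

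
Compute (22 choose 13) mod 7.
0

Using Lucas' theorem:
Write n=22 and k=13 in base 7:
n in base 7: [3, 1]
k in base 7: [1, 6]
C(22,13) mod 7 = ∏ C(n_i, k_i) mod 7
Digit binomials (mod 7): C(3,1) = 3; C(1,6) = 0 (k_i > n_i)
Product: 3 × 0 = 0 ≡ 0 (mod 7)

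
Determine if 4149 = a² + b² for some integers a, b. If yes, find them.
30² + 57² (a=30, b=57)

Factorization: 4149 = 3^2 × 461
By Fermat: n is sum of two squares iff every prime p ≡ 3 (mod 4) appears to even power.
All primes ≡ 3 (mod 4) appear to even power.
Search a = 0, 1, 2, … for 4149 - a² a perfect square: first hit at a = 30: 4149 - 900 = 3249 = 57².
4149 = 30² + 57² = 900 + 3249 ✓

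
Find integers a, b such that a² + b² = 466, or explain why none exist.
5² + 21² (a=5, b=21)

Factorization: 466 = 2 × 233
By Fermat: n is sum of two squares iff every prime p ≡ 3 (mod 4) appears to even power.
All primes ≡ 3 (mod 4) appear to even power.
Search a = 0, 1, 2, … for 466 - a² a perfect square: first hit at a = 5: 466 - 25 = 441 = 21².
466 = 5² + 21² = 25 + 441 ✓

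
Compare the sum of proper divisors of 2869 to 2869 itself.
deficient

Proper divisors of 2869: sum = 1 + 19 + 151 = 171
Since 171 < 2869, 2869 is deficient.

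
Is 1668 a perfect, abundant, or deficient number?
abundant

Proper divisors of 1668: sum = 1 + 2 + 3 + 4 + 6 + 12 + 139 + 278 + 417 + 556 + 834 = 2252
Since 2252 > 1668, 1668 is abundant.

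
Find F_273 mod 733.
585

Matrix identity: Q^n = [[F_(n+1), F_n], [F_n, F_(n-1)]] with Q = [[1,1],[1,0]].
n = 273 = 100010001₂. Square-and-multiply, entries mod 733:
Q^1 = [[1,1],[1,0]]
Q^2 = (Q^1)² = [[2,1],[1,1]]
Q^4 = (Q^2)² = [[5,3],[3,2]]
Q^8 = (Q^4)² = [[34,21],[21,13]]
Q^17 = (Q^8)²·Q = [[385,131],[131,254]]
Q^34 = (Q^17)² = [[461,147],[147,314]]
Q^68 = (Q^34)² = [[303,310],[310,726]]
Q^136 = (Q^68)² = [[261,135],[135,126]]
Q^273 = (Q^136)²·Q = [[54,585],[585,202]]
F_273 mod 733 = Q^273[0][1] = 585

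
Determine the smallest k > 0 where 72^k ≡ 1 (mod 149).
148

149 is prime, so ord(72) divides φ(149) = 148.
Divisors of 148: 1, 2, 4, 37, 74, 148.
Repeated squaring: 72^1 ≡ 72, 72^2 ≡ 118, 72^4 ≡ 67, 72^8 ≡ 19, 72^16 ≡ 63, 72^32 ≡ 95, 72^64 ≡ 85, 72^128 ≡ 73 (mod 149).
Test 72^d mod 149 for each divisor d in increasing order:
72^1 ≡ 72
72^2 ≡ 118
72^4 ≡ 67
72^37 = 72^32·72^4·72^1 ≡ 105
72^74 = 72^64·72^8·72^2 ≡ 148
72^148 = 72^128·72^16·72^4 ≡ 1  ← first divisor giving 1
The order is 148.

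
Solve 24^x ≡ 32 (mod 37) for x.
25

Baby-step giant-step with step n = ⌈√37⌉ = 7.
Baby steps 24^j mod 37 (j:value) for j=0..6: 0:1, 1:24, 2:21, 3:23, 4:34, 5:2, 6:11.
Giant-step multiplier: 24^(-7) ≡ 24^(36-7) = 24^29 ≡ 15 (mod 37).
Giant steps γ_i = 32·15^i mod 37: γ_0=32, γ_1=36, γ_2=22, γ_3=34 (in table at j=4).
x = i·n + j = 3·7 + 4 = 25.
Check: 24^25 ≡ 32 (mod 37).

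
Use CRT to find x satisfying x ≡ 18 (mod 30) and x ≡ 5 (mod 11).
258

Using Chinese Remainder Theorem:
M = 30 × 11 = 330
M1 = 11, M2 = 30
y1 = 11^(-1) mod 30 = 11
y2 = 30^(-1) mod 11 = 7
x = (18×11×11 + 5×30×7) mod 330 = 258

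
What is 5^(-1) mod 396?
317

gcd(5, 396) = 1, so the inverse exists.
Extended Euclidean algorithm on (396, 5):
396 = 79 × 5 + 1  ⟹  1 = (1)·396 + (-79)·5
So (-79)·5 ≡ 1 (mod 396), i.e. 5^(-1) ≡ -79 ≡ 317 (mod 396).
Check: 5 × 317 = 1585 ≡ 1 (mod 396)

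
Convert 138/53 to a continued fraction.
[2; 1, 1, 1, 1, 10]

Euclidean algorithm steps:
138 = 2 × 53 + 32
53 = 1 × 32 + 21
32 = 1 × 21 + 11
21 = 1 × 11 + 10
11 = 1 × 10 + 1
10 = 10 × 1 + 0
Continued fraction: [2; 1, 1, 1, 1, 10]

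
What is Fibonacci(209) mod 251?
210

Matrix identity: Q^n = [[F_(n+1), F_n], [F_n, F_(n-1)]] with Q = [[1,1],[1,0]].
n = 209 = 11010001₂. Square-and-multiply, entries mod 251:
Q^1 = [[1,1],[1,0]]
Q^3 = (Q^1)²·Q = [[3,2],[2,1]]
Q^6 = (Q^3)² = [[13,8],[8,5]]
Q^13 = (Q^6)²·Q = [[126,233],[233,144]]
Q^26 = (Q^13)² = [[136,160],[160,227]]
Q^52 = (Q^26)² = [[171,99],[99,72]]
Q^104 = (Q^52)² = [[137,212],[212,176]]
Q^209 = (Q^104)²·Q = [[51,210],[210,92]]
F_209 mod 251 = Q^209[0][1] = 210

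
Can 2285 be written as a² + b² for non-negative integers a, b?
13² + 46² (a=13, b=46)

Factorization: 2285 = 5 × 457
By Fermat: n is sum of two squares iff every prime p ≡ 3 (mod 4) appears to even power.
All primes ≡ 3 (mod 4) appear to even power.
Search a = 0, 1, 2, … for 2285 - a² a perfect square: first hit at a = 13: 2285 - 169 = 2116 = 46².
2285 = 13² + 46² = 169 + 2116 ✓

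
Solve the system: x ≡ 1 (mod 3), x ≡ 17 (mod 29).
46

Using Chinese Remainder Theorem:
M = 3 × 29 = 87
M1 = 29, M2 = 3
y1 = 29^(-1) mod 3 = 2
y2 = 3^(-1) mod 29 = 10
x = (1×29×2 + 17×3×10) mod 87 = 46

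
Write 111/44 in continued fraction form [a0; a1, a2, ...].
[2; 1, 1, 10, 2]

Euclidean algorithm steps:
111 = 2 × 44 + 23
44 = 1 × 23 + 21
23 = 1 × 21 + 2
21 = 10 × 2 + 1
2 = 2 × 1 + 0
Continued fraction: [2; 1, 1, 10, 2]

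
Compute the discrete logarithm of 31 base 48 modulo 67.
41

Baby-step giant-step with step n = ⌈√67⌉ = 9.
Baby steps 48^j mod 67 (j:value) for j=0..8: 0:1, 1:48, 2:26, 3:42, 4:6, 5:20, 6:22, 7:51, 8:36.
Giant-step multiplier: 48^(-9) ≡ 48^(66-9) = 48^57 ≡ 43 (mod 67).
Giant steps γ_i = 31·43^i mod 67: γ_0=31, γ_1=60, γ_2=34, γ_3=55, γ_4=20 (in table at j=5).
x = i·n + j = 4·9 + 5 = 41.
Check: 48^41 ≡ 31 (mod 67).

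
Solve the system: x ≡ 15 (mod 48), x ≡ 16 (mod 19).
111

Using Chinese Remainder Theorem:
M = 48 × 19 = 912
M1 = 19, M2 = 48
y1 = 19^(-1) mod 48 = 43
y2 = 48^(-1) mod 19 = 2
x = (15×19×43 + 16×48×2) mod 912 = 111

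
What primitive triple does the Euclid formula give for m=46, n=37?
(747, 3404, 3485)

Euclid's formula: a = m² - n², b = 2mn, c = m² + n²
m = 46, n = 37
a = 46² - 37² = 2116 - 1369 = 747
b = 2 × 46 × 37 = 3404
c = 46² + 37² = 2116 + 1369 = 3485
Verification: 747² + 3404² = 558009 + 11587216 = 12145225 = 3485² ✓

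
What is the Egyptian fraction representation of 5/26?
1/6 + 1/39

Greedy algorithm:
5/26: ceiling(26/5) = 6, use 1/6
1/39: ceiling(39/1) = 39, use 1/39
Result: 5/26 = 1/6 + 1/39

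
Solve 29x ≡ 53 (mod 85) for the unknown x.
x ≡ 37 (mod 85)

gcd(29, 85) = 1, which divides 53, so solutions exist.
Find 29^(-1) mod 85 by the extended Euclidean algorithm:
85 = 2 × 29 + 27  ⟹  27 = (1)·85 + (-2)·29
29 = 1 × 27 + 2  ⟹  2 = (-1)·85 + (3)·29
27 = 13 × 2 + 1  ⟹  1 = (14)·85 + (-41)·29
So (-41)·29 ≡ 1 (mod 85), i.e. 29^(-1) ≡ -41 ≡ 44 (mod 85).
x ≡ 44 × 53 = 2332 ≡ 37 (mod 85).
Check: 29 × 37 = 1073 ≡ 53 (mod 85).
Unique solution: x ≡ 37 (mod 85)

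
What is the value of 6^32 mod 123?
78

Repeated squaring. Binary of 32 = 100000.
6^1 ≡ 6 (mod 123); 6^2 ≡ 36 (mod 123); 6^4 ≡ 66 (mod 123); 6^8 ≡ 51 (mod 123); 6^16 ≡ 18 (mod 123); 6^32 ≡ 78 (mod 123)
6^32 = 6^32 ≡ 78 (mod 123)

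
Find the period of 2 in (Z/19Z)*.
18

19 is prime, so ord(2) divides φ(19) = 18.
Divisors of 18: 1, 2, 3, 6, 9, 18.
Repeated squaring: 2^1 ≡ 2, 2^2 ≡ 4, 2^4 ≡ 16, 2^8 ≡ 9, 2^16 ≡ 5 (mod 19).
Test 2^d mod 19 for each divisor d in increasing order:
2^1 ≡ 2
2^2 ≡ 4
2^3 = 2^2·2^1 ≡ 8
2^6 = 2^4·2^2 ≡ 7
2^9 = 2^8·2^1 ≡ 18
2^18 = 2^16·2^2 ≡ 1  ← first divisor giving 1
The order is 18.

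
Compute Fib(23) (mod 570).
157

Matrix identity: Q^n = [[F_(n+1), F_n], [F_n, F_(n-1)]] with Q = [[1,1],[1,0]].
n = 23 = 10111₂. Square-and-multiply, entries mod 570:
Q^1 = [[1,1],[1,0]]
Q^2 = (Q^1)² = [[2,1],[1,1]]
Q^5 = (Q^2)²·Q = [[8,5],[5,3]]
Q^11 = (Q^5)²·Q = [[144,89],[89,55]]
Q^23 = (Q^11)²·Q = [[198,157],[157,41]]
F_23 mod 570 = Q^23[0][1] = 157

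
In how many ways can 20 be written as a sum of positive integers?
627

p(n) counts ways to write n as a sum of positive integers (order ignored).
Euler's pentagonal recurrence: p(k) = p(k-1) + p(k-2) - p(k-5) - p(k-7) + p(k-12) + p(k-15) - ... (offsets j(3j∓1)/2, signs ++--, p(0)=1, p(<0)=0).
DP table for k = 0..19: p(0)=1, p(1)=1, p(2)=2, p(3)=3, p(4)=5, p(5)=7, p(6)=11, p(7)=15, p(8)=22, p(9)=30, p(10)=42, p(11)=56, p(12)=77, p(13)=101, p(14)=135, p(15)=176, p(16)=231, p(17)=297, p(18)=385, p(19)=490.
Final step: p(20) = p(19) + p(18) - p(15) - p(13) + p(8) + p(5)
= 490 + 385 - 176 - 101 + 22 + 7
= 627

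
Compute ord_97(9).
24

97 is prime, so ord(9) divides φ(97) = 96.
Divisors of 96: 1, 2, 3, 4, 6, 8, 12, 16, 24, 32, 48, 96.
Repeated squaring: 9^1 ≡ 9, 9^2 ≡ 81, 9^4 ≡ 62, 9^8 ≡ 61, 9^16 ≡ 35, 9^32 ≡ 61, 9^64 ≡ 35 (mod 97).
Test 9^d mod 97 for each divisor d in increasing order:
9^1 ≡ 9
9^2 ≡ 81
9^3 = 9^2·9^1 ≡ 50
9^4 ≡ 62
9^6 = 9^4·9^2 ≡ 75
9^8 ≡ 61
9^12 = 9^8·9^4 ≡ 96
9^16 ≡ 35
9^24 = 9^16·9^8 ≡ 1  ← first divisor giving 1
The order is 24.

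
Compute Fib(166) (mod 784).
687

Matrix identity: Q^n = [[F_(n+1), F_n], [F_n, F_(n-1)]] with Q = [[1,1],[1,0]].
n = 166 = 10100110₂. Square-and-multiply, entries mod 784:
Q^1 = [[1,1],[1,0]]
Q^2 = (Q^1)² = [[2,1],[1,1]]
Q^5 = (Q^2)²·Q = [[8,5],[5,3]]
Q^10 = (Q^5)² = [[89,55],[55,34]]
Q^20 = (Q^10)² = [[754,493],[493,261]]
Q^41 = (Q^20)²·Q = [[328,125],[125,203]]
Q^83 = (Q^41)²·Q = [[640,121],[121,519]]
Q^166 = (Q^83)² = [[97,687],[687,194]]
F_166 mod 784 = Q^166[0][1] = 687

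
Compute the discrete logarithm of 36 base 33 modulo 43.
14

Baby-step giant-step with step n = ⌈√43⌉ = 7.
Baby steps 33^j mod 43 (j:value) for j=0..6: 0:1, 1:33, 2:14, 3:32, 4:24, 5:18, 6:35.
Giant-step multiplier: 33^(-7) ≡ 33^(42-7) = 33^35 ≡ 7 (mod 43).
Giant steps γ_i = 36·7^i mod 43: γ_0=36, γ_1=37, γ_2=1 (in table at j=0).
x = i·n + j = 2·7 + 0 = 14.
Check: 33^14 ≡ 36 (mod 43).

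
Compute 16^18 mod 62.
4

Repeated squaring. Binary of 18 = 10010.
16^1 ≡ 16 (mod 62); 16^2 ≡ 8 (mod 62); 16^4 ≡ 2 (mod 62); 16^8 ≡ 4 (mod 62); 16^16 ≡ 16 (mod 62)
16^18 = 16^2 × 16^16 ≡ 4 (mod 62)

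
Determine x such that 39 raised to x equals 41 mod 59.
38

Baby-step giant-step with step n = ⌈√59⌉ = 8.
Baby steps 39^j mod 59 (j:value) for j=0..7: 0:1, 1:39, 2:46, 3:24, 4:51, 5:42, 6:45, 7:44.
Giant-step multiplier: 39^(-8) ≡ 39^(58-8) = 39^50 ≡ 12 (mod 59).
Giant steps γ_i = 41·12^i mod 59: γ_0=41, γ_1=20, γ_2=4, γ_3=48, γ_4=45 (in table at j=6).
x = i·n + j = 4·8 + 6 = 38.
Check: 39^38 ≡ 41 (mod 59).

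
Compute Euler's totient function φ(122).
60

122 = 2 × 61
φ(n) = n × ∏(1 - 1/p) for each prime p dividing n
φ(122) = 122 × (1 - 1/2) × (1 - 1/61) = 60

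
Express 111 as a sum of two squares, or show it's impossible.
Not possible

Factorization: 111 = 3 × 37
By Fermat: n is sum of two squares iff every prime p ≡ 3 (mod 4) appears to even power.
Prime(s) ≡ 3 (mod 4) with odd exponent: [(3, 1)]
Therefore 111 cannot be expressed as a² + b².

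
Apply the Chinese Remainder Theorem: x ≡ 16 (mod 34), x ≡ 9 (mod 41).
50

Using Chinese Remainder Theorem:
M = 34 × 41 = 1394
M1 = 41, M2 = 34
y1 = 41^(-1) mod 34 = 5
y2 = 34^(-1) mod 41 = 35
x = (16×41×5 + 9×34×35) mod 1394 = 50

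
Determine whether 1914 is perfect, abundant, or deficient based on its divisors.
abundant

Proper divisors of 1914: sum = 1 + 2 + 3 + 6 + 11 + 22 + 29 + 33 + 58 + 66 + 87 + 174 + 319 + 638 + 957 = 2406
Since 2406 > 1914, 1914 is abundant.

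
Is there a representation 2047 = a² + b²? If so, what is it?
Not possible

Factorization: 2047 = 23 × 89
By Fermat: n is sum of two squares iff every prime p ≡ 3 (mod 4) appears to even power.
Prime(s) ≡ 3 (mod 4) with odd exponent: [(23, 1)]
Therefore 2047 cannot be expressed as a² + b².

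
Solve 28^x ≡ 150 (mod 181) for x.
117

Baby-step giant-step with step n = ⌈√181⌉ = 14.
Baby steps 28^j mod 181 (j:value) for j=0..13: 0:1, 1:28, 2:60, 3:51, 4:161, 5:164, 6:67, 7:66, 8:38, 9:159, 10:108, 11:128, 12:145, 13:78.
Giant-step multiplier: 28^(-14) ≡ 28^(180-14) = 28^166 ≡ 166 (mod 181).
Giant steps γ_i = 150·166^i mod 181: γ_0=150, γ_1=103, γ_2=84, γ_3=7, γ_4=76, γ_5=127, γ_6=86, γ_7=158, γ_8=164 (in table at j=5).
x = i·n + j = 8·14 + 5 = 117.
Check: 28^117 ≡ 150 (mod 181).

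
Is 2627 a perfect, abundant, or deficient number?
deficient

Proper divisors of 2627: sum = 1 + 37 + 71 = 109
Since 109 < 2627, 2627 is deficient.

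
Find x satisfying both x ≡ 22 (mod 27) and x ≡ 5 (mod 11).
49

Using Chinese Remainder Theorem:
M = 27 × 11 = 297
M1 = 11, M2 = 27
y1 = 11^(-1) mod 27 = 5
y2 = 27^(-1) mod 11 = 9
x = (22×11×5 + 5×27×9) mod 297 = 49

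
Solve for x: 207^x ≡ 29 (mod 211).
37

Baby-step giant-step with step n = ⌈√211⌉ = 15.
Baby steps 207^j mod 211 (j:value) for j=0..14: 0:1, 1:207, 2:16, 3:147, 4:45, 5:31, 6:87, 7:74, 8:126, 9:129, 10:117, 11:165, 12:184, 13:108, 14:201.
Giant-step multiplier: 207^(-15) ≡ 207^(210-15) = 207^195 ≡ 153 (mod 211).
Giant steps γ_i = 29·153^i mod 211: γ_0=29, γ_1=6, γ_2=74 (in table at j=7).
x = i·n + j = 2·15 + 7 = 37.
Check: 207^37 ≡ 29 (mod 211).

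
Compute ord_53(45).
52

53 is prime, so ord(45) divides φ(53) = 52.
Divisors of 52: 1, 2, 4, 13, 26, 52.
Repeated squaring: 45^1 ≡ 45, 45^2 ≡ 11, 45^4 ≡ 15, 45^8 ≡ 13, 45^16 ≡ 10, 45^32 ≡ 47 (mod 53).
Test 45^d mod 53 for each divisor d in increasing order:
45^1 ≡ 45
45^2 ≡ 11
45^4 ≡ 15
45^13 = 45^8·45^4·45^1 ≡ 30
45^26 = 45^16·45^8·45^2 ≡ 52
45^52 = 45^32·45^16·45^4 ≡ 1  ← first divisor giving 1
The order is 52.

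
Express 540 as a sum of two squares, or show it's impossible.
Not possible

Factorization: 540 = 2^2 × 3^3 × 5
By Fermat: n is sum of two squares iff every prime p ≡ 3 (mod 4) appears to even power.
Prime(s) ≡ 3 (mod 4) with odd exponent: [(3, 3)]
Therefore 540 cannot be expressed as a² + b².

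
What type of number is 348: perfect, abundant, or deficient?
abundant

Proper divisors of 348: sum = 1 + 2 + 3 + 4 + 6 + 12 + 29 + 58 + 87 + 116 + 174 = 492
Since 492 > 348, 348 is abundant.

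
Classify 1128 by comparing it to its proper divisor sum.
abundant

Proper divisors of 1128: sum = 1 + 2 + 3 + 4 + 6 + 8 + 12 + 24 + 47 + 94 + 141 + 188 + 282 + 376 + 564 = 1752
Since 1752 > 1128, 1128 is abundant.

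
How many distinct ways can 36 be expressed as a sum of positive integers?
17977

p(n) counts ways to write n as a sum of positive integers (order ignored).
Euler's pentagonal recurrence: p(k) = p(k-1) + p(k-2) - p(k-5) - p(k-7) + p(k-12) + p(k-15) - ... (offsets j(3j∓1)/2, signs ++--, p(0)=1, p(<0)=0).
DP table for k = 0..35: p(0)=1, p(1)=1, p(2)=2, p(3)=3, p(4)=5, p(5)=7, p(6)=11, p(7)=15, p(8)=22, p(9)=30, p(10)=42, p(11)=56, p(12)=77, p(13)=101, p(14)=135, p(15)=176, p(16)=231, p(17)=297, p(18)=385, p(19)=490, p(20)=627, p(21)=792, p(22)=1002, p(23)=1255, p(24)=1575, p(25)=1958, p(26)=2436, p(27)=3010, p(28)=3718, p(29)=4565, p(30)=5604, p(31)=6842, p(32)=8349, p(33)=10143, p(34)=12310, p(35)=14883.
Final step: p(36) = p(35) + p(34) - p(31) - p(29) + p(24) + p(21) - p(14) - p(10) + p(1)
= 14883 + 12310 - 6842 - 4565 + 1575 + 792 - 135 - 42 + 1
= 17977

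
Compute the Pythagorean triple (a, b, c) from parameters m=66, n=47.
(2147, 6204, 6565)

Euclid's formula: a = m² - n², b = 2mn, c = m² + n²
m = 66, n = 47
a = 66² - 47² = 4356 - 2209 = 2147
b = 2 × 66 × 47 = 6204
c = 66² + 47² = 4356 + 2209 = 6565
Verification: 2147² + 6204² = 4609609 + 38489616 = 43099225 = 6565² ✓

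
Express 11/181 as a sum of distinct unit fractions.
1/17 + 1/513 + 1/1578501

Greedy algorithm:
11/181: ceiling(181/11) = 17, use 1/17
6/3077: ceiling(3077/6) = 513, use 1/513
1/1578501: ceiling(1578501/1) = 1578501, use 1/1578501
Result: 11/181 = 1/17 + 1/513 + 1/1578501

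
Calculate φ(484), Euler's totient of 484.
220

484 = 2^2 × 11^2
φ(n) = n × ∏(1 - 1/p) for each prime p dividing n
φ(484) = 484 × (1 - 1/2) × (1 - 1/11) = 220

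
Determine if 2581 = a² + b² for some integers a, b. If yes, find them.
9² + 50² (a=9, b=50)

Factorization: 2581 = 29 × 89
By Fermat: n is sum of two squares iff every prime p ≡ 3 (mod 4) appears to even power.
All primes ≡ 3 (mod 4) appear to even power.
Search a = 0, 1, 2, … for 2581 - a² a perfect square: first hit at a = 9: 2581 - 81 = 2500 = 50².
2581 = 9² + 50² = 81 + 2500 ✓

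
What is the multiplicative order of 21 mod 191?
190

191 is prime, so ord(21) divides φ(191) = 190.
Divisors of 190: 1, 2, 5, 10, 19, 38, 95, 190.
Repeated squaring: 21^1 ≡ 21, 21^2 ≡ 59, 21^4 ≡ 43, 21^8 ≡ 130, 21^16 ≡ 92, 21^32 ≡ 60, 21^64 ≡ 162, 21^128 ≡ 77 (mod 191).
Test 21^d mod 191 for each divisor d in increasing order:
21^1 ≡ 21
21^2 ≡ 59
21^5 = 21^4·21^1 ≡ 139
21^10 = 21^8·21^2 ≡ 30
21^19 = 21^16·21^2·21^1 ≡ 152
21^38 = 21^32·21^4·21^2 ≡ 184
21^95 = 21^64·21^16·21^8·21^4·21^2·21^1 ≡ 190
21^190 = 21^128·21^32·21^16·21^8·21^4·21^2 ≡ 1  ← first divisor giving 1
The order is 190.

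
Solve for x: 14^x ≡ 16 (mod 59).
46

Baby-step giant-step with step n = ⌈√59⌉ = 8.
Baby steps 14^j mod 59 (j:value) for j=0..7: 0:1, 1:14, 2:19, 3:30, 4:7, 5:39, 6:15, 7:33.
Giant-step multiplier: 14^(-8) ≡ 14^(58-8) = 14^50 ≡ 53 (mod 59).
Giant steps γ_i = 16·53^i mod 59: γ_0=16, γ_1=22, γ_2=45, γ_3=25, γ_4=27, γ_5=15 (in table at j=6).
x = i·n + j = 5·8 + 6 = 46.
Check: 14^46 ≡ 16 (mod 59).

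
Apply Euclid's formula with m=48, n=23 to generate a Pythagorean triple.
(1775, 2208, 2833)

Euclid's formula: a = m² - n², b = 2mn, c = m² + n²
m = 48, n = 23
a = 48² - 23² = 2304 - 529 = 1775
b = 2 × 48 × 23 = 2208
c = 48² + 23² = 2304 + 529 = 2833
Verification: 1775² + 2208² = 3150625 + 4875264 = 8025889 = 2833² ✓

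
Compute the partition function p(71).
4697205

p(n) counts ways to write n as a sum of positive integers (order ignored).
Euler's pentagonal recurrence: p(k) = p(k-1) + p(k-2) - p(k-5) - p(k-7) + p(k-12) + p(k-15) - ... (offsets j(3j∓1)/2, signs ++--, p(0)=1, p(<0)=0).
DP table for k = 0..70: p(0)=1, p(1)=1, p(2)=2, p(3)=3, p(4)=5, p(5)=7, p(6)=11, p(7)=15, p(8)=22, p(9)=30, p(10)=42, p(11)=56, p(12)=77, p(13)=101, p(14)=135, p(15)=176, p(16)=231, p(17)=297, p(18)=385, p(19)=490, p(20)=627, p(21)=792, p(22)=1002, p(23)=1255, p(24)=1575, p(25)=1958, p(26)=2436, p(27)=3010, p(28)=3718, p(29)=4565, p(30)=5604, p(31)=6842, p(32)=8349, p(33)=10143, p(34)=12310, p(35)=14883, p(36)=17977, p(37)=21637, p(38)=26015, p(39)=31185, p(40)=37338, p(41)=44583, p(42)=53174, p(43)=63261, p(44)=75175, p(45)=89134, p(46)=105558, p(47)=124754, p(48)=147273, p(49)=173525, p(50)=204226, p(51)=239943, p(52)=281589, p(53)=329931, p(54)=386155, p(55)=451276, p(56)=526823, p(57)=614154, p(58)=715220, p(59)=831820, p(60)=966467, p(61)=1121505, p(62)=1300156, p(63)=1505499, p(64)=1741630, p(65)=2012558, p(66)=2323520, p(67)=2679689, p(68)=3087735, p(69)=3554345, p(70)=4087968.
Final step: p(71) = p(70) + p(69) - p(66) - p(64) + p(59) + p(56) - p(49) - p(45) + p(36) + p(31) - p(20) - p(14) + p(1)
= 4087968 + 3554345 - 2323520 - 1741630 + 831820 + 526823 - 173525 - 89134 + 17977 + 6842 - 627 - 135 + 1
= 4697205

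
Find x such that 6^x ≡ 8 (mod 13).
3

Baby-step giant-step with step n = ⌈√13⌉ = 4.
Baby steps 6^j mod 13 (j:value) for j=0..3: 0:1, 1:6, 2:10, 3:8.
h = 8 is already in the table at j=3, so x = 3.
Check: 6^3 ≡ 8 (mod 13).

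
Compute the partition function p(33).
10143

p(n) counts ways to write n as a sum of positive integers (order ignored).
Euler's pentagonal recurrence: p(k) = p(k-1) + p(k-2) - p(k-5) - p(k-7) + p(k-12) + p(k-15) - ... (offsets j(3j∓1)/2, signs ++--, p(0)=1, p(<0)=0).
DP table for k = 0..32: p(0)=1, p(1)=1, p(2)=2, p(3)=3, p(4)=5, p(5)=7, p(6)=11, p(7)=15, p(8)=22, p(9)=30, p(10)=42, p(11)=56, p(12)=77, p(13)=101, p(14)=135, p(15)=176, p(16)=231, p(17)=297, p(18)=385, p(19)=490, p(20)=627, p(21)=792, p(22)=1002, p(23)=1255, p(24)=1575, p(25)=1958, p(26)=2436, p(27)=3010, p(28)=3718, p(29)=4565, p(30)=5604, p(31)=6842, p(32)=8349.
Final step: p(33) = p(32) + p(31) - p(28) - p(26) + p(21) + p(18) - p(11) - p(7)
= 8349 + 6842 - 3718 - 2436 + 792 + 385 - 56 - 15
= 10143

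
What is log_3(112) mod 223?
42

Baby-step giant-step with step n = ⌈√223⌉ = 15.
Baby steps 3^j mod 223 (j:value) for j=0..14: 0:1, 1:3, 2:9, 3:27, 4:81, 5:20, 6:60, 7:180, 8:94, 9:59, 10:177, 11:85, 12:32, 13:96, 14:65.
Giant-step multiplier: 3^(-15) ≡ 3^(222-15) = 3^207 ≡ 215 (mod 223).
Giant steps γ_i = 112·215^i mod 223: γ_0=112, γ_1=219, γ_2=32 (in table at j=12).
x = i·n + j = 2·15 + 12 = 42.
Check: 3^42 ≡ 112 (mod 223).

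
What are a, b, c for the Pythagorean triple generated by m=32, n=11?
(903, 704, 1145)

Euclid's formula: a = m² - n², b = 2mn, c = m² + n²
m = 32, n = 11
a = 32² - 11² = 1024 - 121 = 903
b = 2 × 32 × 11 = 704
c = 32² + 11² = 1024 + 121 = 1145
Verification: 903² + 704² = 815409 + 495616 = 1311025 = 1145² ✓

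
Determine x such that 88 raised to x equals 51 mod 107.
93

Baby-step giant-step with step n = ⌈√107⌉ = 11.
Baby steps 88^j mod 107 (j:value) for j=0..10: 0:1, 1:88, 2:40, 3:96, 4:102, 5:95, 6:14, 7:55, 8:25, 9:60, 10:37.
Giant-step multiplier: 88^(-11) ≡ 88^(106-11) = 88^95 ≡ 7 (mod 107).
Giant steps γ_i = 51·7^i mod 107: γ_0=51, γ_1=36, γ_2=38, γ_3=52, γ_4=43, γ_5=87, γ_6=74, γ_7=90, γ_8=95 (in table at j=5).
x = i·n + j = 8·11 + 5 = 93.
Check: 88^93 ≡ 51 (mod 107).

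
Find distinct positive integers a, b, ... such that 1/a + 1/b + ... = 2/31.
1/16 + 1/496

Greedy algorithm:
2/31: ceiling(31/2) = 16, use 1/16
1/496: ceiling(496/1) = 496, use 1/496
Result: 2/31 = 1/16 + 1/496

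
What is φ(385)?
240

385 = 5 × 7 × 11
φ(n) = n × ∏(1 - 1/p) for each prime p dividing n
φ(385) = 385 × (1 - 1/5) × (1 - 1/7) × (1 - 1/11) = 240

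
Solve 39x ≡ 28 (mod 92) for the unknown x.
x ≡ 88 (mod 92)

gcd(39, 92) = 1, which divides 28, so solutions exist.
Find 39^(-1) mod 92 by the extended Euclidean algorithm:
92 = 2 × 39 + 14  ⟹  14 = (1)·92 + (-2)·39
39 = 2 × 14 + 11  ⟹  11 = (-2)·92 + (5)·39
14 = 1 × 11 + 3  ⟹  3 = (3)·92 + (-7)·39
11 = 3 × 3 + 2  ⟹  2 = (-11)·92 + (26)·39
3 = 1 × 2 + 1  ⟹  1 = (14)·92 + (-33)·39
So (-33)·39 ≡ 1 (mod 92), i.e. 39^(-1) ≡ -33 ≡ 59 (mod 92).
x ≡ 59 × 28 = 1652 ≡ 88 (mod 92).
Check: 39 × 88 = 3432 ≡ 28 (mod 92).
Unique solution: x ≡ 88 (mod 92)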